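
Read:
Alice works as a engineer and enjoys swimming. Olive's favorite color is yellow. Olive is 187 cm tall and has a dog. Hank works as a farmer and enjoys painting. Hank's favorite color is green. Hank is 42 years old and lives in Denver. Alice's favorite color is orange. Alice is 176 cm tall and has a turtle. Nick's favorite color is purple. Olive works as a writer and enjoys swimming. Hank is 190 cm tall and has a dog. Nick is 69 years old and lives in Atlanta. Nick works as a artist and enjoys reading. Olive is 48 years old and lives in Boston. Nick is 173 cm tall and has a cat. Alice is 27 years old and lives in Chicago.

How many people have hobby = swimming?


Count: 2

2


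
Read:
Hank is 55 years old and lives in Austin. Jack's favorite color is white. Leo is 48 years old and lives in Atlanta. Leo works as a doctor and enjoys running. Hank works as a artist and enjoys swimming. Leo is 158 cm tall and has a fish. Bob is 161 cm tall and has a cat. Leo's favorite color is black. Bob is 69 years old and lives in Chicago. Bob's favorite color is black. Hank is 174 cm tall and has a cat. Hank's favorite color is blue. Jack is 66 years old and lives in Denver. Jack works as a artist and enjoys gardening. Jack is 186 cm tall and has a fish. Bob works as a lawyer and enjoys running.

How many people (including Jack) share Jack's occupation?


Jack is a artist. Count = 2

2


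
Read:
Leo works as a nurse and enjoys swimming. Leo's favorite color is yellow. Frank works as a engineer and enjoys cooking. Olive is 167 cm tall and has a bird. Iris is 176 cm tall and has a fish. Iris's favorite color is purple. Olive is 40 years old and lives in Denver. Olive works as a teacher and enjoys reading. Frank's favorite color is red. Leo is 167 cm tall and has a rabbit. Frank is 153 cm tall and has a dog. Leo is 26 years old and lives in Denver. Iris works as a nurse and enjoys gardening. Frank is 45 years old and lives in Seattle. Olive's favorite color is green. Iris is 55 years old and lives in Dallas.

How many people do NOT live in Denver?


Not in Denver: 2

2


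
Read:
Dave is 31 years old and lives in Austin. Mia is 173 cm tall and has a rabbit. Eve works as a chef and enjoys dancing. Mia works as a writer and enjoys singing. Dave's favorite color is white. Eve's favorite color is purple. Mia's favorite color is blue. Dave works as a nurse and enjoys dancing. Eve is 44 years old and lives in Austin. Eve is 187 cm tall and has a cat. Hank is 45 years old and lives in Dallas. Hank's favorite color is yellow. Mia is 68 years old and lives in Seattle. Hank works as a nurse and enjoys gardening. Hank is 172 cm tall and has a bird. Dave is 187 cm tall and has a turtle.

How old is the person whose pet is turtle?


Person with pet=turtle is Dave, age 31

31


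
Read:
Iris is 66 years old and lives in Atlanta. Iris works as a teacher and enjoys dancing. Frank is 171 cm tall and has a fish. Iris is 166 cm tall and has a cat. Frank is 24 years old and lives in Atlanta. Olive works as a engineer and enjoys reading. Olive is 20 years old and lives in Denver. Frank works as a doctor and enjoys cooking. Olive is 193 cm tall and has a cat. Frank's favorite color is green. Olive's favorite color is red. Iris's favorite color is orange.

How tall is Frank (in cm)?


Frank is 171 cm tall

171


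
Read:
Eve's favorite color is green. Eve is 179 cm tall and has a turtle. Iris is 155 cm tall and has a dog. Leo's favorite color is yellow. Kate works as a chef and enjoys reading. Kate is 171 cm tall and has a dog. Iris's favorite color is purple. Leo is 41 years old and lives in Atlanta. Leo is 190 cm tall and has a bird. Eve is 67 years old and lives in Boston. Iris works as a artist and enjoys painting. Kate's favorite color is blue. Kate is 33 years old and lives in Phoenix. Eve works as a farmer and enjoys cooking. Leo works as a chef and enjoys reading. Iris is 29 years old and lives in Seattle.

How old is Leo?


Leo is 41 years old

41


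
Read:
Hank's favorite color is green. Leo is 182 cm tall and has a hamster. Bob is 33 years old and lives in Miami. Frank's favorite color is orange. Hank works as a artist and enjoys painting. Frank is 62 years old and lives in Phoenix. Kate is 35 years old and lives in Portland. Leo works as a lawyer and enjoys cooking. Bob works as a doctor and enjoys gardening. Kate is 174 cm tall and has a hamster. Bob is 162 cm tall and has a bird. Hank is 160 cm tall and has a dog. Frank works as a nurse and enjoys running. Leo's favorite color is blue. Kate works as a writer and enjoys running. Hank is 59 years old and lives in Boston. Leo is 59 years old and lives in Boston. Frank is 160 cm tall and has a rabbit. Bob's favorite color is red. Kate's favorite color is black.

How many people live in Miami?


Count in Miami: 1

1


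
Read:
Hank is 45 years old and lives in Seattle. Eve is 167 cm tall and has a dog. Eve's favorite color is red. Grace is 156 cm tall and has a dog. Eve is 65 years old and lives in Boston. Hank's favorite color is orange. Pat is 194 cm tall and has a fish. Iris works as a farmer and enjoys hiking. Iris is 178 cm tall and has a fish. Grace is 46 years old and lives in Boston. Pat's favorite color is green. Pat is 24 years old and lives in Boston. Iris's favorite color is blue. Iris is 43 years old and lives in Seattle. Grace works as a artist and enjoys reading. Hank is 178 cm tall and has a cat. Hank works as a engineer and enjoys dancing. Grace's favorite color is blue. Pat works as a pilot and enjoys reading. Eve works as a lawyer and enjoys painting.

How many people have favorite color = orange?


Count: 1

1


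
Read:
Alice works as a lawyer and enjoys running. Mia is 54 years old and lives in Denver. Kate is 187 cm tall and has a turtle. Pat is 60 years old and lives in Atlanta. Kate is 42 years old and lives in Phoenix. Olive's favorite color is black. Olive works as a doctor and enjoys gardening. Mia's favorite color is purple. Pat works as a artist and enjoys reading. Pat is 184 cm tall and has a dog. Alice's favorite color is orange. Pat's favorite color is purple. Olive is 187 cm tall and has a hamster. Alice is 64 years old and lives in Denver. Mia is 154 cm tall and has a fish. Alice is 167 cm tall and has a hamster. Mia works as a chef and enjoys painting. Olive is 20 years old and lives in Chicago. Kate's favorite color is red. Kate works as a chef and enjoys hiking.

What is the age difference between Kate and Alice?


|42 - 64| = 22

22


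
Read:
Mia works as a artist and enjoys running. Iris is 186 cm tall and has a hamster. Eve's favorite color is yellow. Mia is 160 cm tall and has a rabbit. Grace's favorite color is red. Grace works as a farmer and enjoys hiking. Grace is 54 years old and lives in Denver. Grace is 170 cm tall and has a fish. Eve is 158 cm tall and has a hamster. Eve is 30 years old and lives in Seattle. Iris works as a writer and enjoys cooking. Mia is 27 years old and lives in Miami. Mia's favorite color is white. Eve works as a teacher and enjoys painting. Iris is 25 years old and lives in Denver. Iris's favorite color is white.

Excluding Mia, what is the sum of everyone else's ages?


Sum (excluding Mia): 109

109


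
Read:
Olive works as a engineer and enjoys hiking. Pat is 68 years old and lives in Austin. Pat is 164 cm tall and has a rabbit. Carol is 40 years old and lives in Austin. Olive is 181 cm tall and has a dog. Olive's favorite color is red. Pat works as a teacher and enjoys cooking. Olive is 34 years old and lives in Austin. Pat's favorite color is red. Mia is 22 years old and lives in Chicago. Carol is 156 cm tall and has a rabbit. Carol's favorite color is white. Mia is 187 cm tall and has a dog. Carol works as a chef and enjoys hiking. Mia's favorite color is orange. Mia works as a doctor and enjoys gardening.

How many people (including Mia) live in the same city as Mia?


Mia lives in Chicago. Count = 1

1


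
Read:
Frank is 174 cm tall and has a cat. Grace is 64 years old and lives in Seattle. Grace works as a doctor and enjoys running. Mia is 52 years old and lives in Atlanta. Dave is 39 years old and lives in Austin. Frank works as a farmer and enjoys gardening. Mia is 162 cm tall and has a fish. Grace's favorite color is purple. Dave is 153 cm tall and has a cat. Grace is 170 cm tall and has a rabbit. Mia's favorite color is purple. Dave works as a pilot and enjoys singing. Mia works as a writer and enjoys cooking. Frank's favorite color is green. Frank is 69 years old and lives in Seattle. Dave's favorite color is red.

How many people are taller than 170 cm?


Taller than 170: 1

1


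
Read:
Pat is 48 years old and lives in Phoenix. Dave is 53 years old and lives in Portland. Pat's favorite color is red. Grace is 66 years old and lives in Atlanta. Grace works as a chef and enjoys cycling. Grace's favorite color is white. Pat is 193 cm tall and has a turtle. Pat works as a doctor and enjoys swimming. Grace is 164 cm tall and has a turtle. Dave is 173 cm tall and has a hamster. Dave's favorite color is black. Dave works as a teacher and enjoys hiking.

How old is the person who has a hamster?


Person with hamster is Dave, age 53

53


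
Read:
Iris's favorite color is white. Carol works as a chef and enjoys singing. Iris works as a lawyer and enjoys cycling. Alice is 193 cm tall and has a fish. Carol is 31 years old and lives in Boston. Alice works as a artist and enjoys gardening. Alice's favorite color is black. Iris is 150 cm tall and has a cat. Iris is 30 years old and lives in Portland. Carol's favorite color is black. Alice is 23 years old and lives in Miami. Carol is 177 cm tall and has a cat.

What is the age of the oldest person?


Oldest: Carol at 31

31


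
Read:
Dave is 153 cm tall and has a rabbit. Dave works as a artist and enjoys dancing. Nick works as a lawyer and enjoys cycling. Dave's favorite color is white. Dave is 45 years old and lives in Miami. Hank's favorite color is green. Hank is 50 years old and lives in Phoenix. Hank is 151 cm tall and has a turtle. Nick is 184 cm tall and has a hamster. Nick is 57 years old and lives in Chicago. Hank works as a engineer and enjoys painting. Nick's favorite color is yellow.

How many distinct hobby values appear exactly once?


Unique hobby values: 3

3


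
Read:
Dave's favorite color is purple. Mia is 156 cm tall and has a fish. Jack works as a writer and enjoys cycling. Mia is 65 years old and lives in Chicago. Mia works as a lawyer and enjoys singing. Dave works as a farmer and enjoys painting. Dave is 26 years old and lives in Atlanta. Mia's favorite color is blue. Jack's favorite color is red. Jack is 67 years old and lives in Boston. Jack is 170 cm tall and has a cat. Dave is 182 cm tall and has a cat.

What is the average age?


Sum=158, n=3, avg=52.67

52.67


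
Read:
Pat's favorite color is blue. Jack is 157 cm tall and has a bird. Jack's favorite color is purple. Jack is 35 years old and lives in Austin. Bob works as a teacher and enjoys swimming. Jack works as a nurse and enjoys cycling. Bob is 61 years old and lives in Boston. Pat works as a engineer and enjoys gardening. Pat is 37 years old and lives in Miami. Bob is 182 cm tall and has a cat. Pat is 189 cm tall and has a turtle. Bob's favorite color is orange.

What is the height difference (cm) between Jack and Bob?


|157 - 182| = 25

25


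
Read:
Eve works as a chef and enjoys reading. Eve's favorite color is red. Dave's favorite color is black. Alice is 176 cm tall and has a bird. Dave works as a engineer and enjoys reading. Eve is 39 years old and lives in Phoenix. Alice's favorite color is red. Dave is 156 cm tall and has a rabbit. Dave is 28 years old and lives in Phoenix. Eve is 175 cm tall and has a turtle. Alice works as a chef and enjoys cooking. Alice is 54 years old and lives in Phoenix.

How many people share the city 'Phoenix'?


Count: 3

3


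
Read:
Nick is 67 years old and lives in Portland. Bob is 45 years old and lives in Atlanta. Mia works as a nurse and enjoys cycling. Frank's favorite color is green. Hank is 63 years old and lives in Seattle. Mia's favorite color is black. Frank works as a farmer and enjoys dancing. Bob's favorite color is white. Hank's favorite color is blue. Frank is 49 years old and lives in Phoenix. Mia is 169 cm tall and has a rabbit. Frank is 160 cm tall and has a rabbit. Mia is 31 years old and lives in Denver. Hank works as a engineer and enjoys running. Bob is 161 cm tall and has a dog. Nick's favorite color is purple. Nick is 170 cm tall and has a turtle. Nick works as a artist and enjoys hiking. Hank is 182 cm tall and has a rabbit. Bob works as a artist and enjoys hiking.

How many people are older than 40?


Filter: 4

4


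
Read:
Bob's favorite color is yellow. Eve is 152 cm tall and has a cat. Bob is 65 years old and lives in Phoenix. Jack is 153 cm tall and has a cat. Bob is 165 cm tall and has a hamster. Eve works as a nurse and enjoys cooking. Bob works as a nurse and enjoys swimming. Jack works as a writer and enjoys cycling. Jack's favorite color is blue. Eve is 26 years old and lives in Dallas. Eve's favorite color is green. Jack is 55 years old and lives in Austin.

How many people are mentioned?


People: Jack, Bob, Eve. Count = 3

3


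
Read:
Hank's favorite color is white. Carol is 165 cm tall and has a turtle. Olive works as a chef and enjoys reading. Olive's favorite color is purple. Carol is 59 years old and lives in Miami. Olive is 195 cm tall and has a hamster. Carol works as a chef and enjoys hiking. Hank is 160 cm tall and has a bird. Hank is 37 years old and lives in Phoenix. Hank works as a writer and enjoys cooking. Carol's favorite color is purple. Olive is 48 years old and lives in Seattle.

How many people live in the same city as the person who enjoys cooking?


Person with hobby cooking is Hank, city Phoenix. Count = 1

1


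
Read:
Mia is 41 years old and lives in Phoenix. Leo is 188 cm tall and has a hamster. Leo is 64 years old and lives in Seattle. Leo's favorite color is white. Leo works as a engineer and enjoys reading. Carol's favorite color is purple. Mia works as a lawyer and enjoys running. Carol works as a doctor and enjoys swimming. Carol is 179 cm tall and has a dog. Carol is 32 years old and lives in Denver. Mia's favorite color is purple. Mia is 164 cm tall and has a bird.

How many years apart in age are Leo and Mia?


64 vs 41, diff = 23

23


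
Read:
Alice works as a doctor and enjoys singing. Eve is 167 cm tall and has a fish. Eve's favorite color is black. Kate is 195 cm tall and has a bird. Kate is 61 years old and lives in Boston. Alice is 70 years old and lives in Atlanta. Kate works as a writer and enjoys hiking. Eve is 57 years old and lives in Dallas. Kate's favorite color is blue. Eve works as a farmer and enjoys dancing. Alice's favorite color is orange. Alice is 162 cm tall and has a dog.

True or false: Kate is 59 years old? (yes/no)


Kate is actually 61. no

no


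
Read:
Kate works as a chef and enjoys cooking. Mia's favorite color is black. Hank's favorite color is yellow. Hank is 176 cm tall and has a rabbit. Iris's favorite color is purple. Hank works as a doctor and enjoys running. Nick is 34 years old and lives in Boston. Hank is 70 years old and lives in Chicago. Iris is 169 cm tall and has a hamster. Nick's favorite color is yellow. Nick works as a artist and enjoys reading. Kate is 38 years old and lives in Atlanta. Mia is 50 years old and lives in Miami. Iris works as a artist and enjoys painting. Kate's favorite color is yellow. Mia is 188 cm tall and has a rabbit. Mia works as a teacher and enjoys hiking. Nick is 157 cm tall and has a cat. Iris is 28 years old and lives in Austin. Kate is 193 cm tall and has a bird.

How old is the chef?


The chef is Kate, age 38

38


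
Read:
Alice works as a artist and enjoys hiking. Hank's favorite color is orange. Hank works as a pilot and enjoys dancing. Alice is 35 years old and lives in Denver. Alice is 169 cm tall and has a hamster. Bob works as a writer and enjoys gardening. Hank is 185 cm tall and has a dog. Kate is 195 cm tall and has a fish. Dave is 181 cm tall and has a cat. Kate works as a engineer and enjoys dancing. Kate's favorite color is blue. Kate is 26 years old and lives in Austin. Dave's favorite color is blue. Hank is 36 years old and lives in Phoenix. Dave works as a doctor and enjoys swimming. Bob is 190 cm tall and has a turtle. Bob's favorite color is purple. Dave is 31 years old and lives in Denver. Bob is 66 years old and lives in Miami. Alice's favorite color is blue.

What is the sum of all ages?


26+36+35+66+31 = 194

194


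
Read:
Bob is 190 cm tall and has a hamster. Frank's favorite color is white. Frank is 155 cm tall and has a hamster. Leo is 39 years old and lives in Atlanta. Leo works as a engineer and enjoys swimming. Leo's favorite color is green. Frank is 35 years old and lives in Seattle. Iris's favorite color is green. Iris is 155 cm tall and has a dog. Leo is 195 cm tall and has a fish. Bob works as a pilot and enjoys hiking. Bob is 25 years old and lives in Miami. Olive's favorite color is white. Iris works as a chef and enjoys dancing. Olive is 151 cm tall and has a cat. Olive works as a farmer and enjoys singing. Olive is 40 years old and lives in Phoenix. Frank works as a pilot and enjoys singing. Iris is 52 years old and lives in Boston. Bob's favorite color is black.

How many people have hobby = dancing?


Count: 1

1


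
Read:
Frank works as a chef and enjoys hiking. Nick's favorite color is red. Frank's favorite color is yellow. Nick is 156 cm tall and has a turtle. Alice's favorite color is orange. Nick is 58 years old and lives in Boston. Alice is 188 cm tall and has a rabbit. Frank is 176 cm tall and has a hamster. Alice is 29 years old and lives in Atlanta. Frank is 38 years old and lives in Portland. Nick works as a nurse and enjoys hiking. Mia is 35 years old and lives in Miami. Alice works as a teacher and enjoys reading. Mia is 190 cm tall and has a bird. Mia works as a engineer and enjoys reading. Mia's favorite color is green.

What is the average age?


Sum=160, n=4, avg=40

40


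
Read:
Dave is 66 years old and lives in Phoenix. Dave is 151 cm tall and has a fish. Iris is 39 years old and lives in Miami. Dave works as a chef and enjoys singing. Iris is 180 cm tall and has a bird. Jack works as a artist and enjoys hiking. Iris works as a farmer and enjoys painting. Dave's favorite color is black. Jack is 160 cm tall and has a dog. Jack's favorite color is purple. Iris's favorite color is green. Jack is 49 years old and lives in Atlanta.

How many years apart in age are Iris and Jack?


39 vs 49, diff = 10

10


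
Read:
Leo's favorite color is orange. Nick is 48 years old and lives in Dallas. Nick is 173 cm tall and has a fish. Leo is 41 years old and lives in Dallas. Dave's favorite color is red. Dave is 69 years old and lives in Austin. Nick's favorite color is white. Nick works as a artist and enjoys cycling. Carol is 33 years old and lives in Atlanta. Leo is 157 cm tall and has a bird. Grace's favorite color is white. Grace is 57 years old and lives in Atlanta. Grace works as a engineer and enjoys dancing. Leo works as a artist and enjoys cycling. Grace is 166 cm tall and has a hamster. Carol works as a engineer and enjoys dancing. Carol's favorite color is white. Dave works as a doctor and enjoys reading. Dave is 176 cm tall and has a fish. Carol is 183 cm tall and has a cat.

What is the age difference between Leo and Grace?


|41 - 57| = 16

16


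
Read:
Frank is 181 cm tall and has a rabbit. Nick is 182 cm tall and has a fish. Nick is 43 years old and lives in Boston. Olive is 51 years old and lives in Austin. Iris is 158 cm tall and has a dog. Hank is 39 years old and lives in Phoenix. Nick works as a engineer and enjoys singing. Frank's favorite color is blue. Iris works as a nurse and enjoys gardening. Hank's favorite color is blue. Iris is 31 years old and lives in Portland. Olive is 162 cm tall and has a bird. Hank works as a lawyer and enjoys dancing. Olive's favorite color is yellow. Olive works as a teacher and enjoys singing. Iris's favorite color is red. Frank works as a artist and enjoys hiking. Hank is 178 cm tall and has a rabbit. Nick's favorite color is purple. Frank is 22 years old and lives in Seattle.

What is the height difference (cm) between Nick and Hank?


|182 - 178| = 4

4


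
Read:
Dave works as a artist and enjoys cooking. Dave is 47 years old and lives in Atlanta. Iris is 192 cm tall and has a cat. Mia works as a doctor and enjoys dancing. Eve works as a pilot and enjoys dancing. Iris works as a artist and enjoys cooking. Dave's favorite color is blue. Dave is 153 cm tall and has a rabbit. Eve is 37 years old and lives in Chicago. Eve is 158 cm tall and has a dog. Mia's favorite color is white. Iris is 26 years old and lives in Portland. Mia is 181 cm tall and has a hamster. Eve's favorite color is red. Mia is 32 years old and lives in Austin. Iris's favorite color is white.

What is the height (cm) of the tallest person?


Tallest: Iris at 192 cm

192


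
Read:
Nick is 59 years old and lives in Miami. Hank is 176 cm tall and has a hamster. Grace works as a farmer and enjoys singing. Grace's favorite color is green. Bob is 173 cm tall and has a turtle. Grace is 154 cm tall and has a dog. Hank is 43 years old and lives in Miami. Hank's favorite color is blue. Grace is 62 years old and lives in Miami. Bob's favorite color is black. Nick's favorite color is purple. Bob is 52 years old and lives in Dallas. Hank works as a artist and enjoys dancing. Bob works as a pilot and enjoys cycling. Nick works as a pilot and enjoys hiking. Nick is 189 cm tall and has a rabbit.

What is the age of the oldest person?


Oldest: Grace at 62

62


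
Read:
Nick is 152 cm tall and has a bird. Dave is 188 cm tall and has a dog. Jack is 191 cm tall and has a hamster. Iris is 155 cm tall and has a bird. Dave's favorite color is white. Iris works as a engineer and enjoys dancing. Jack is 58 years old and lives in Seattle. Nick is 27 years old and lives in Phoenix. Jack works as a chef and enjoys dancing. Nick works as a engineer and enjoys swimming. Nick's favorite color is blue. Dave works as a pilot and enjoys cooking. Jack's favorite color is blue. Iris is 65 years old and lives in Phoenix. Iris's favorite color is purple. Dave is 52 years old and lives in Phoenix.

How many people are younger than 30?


Filter: 1

1


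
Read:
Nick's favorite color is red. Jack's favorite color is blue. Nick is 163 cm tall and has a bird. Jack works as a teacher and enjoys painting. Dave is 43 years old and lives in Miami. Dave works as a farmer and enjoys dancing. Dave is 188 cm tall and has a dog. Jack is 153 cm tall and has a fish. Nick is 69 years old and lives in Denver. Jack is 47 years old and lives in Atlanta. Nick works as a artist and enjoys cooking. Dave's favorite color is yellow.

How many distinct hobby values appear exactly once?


Unique hobby values: 3

3


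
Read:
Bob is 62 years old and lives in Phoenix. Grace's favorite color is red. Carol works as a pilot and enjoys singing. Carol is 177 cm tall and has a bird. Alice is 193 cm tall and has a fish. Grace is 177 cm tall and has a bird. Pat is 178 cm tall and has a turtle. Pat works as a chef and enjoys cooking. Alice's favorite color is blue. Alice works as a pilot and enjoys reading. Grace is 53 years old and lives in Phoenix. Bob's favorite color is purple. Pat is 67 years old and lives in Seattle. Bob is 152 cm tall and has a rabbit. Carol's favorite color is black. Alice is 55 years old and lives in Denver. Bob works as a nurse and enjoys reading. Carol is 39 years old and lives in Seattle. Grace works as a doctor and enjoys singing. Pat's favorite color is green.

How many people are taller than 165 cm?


Taller than 165: 4

4


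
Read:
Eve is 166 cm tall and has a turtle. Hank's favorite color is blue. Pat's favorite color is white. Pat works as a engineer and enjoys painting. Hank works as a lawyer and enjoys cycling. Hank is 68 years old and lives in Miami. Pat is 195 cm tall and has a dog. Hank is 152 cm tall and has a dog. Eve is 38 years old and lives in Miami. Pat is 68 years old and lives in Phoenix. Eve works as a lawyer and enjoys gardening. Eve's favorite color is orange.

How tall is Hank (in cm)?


Hank is 152 cm tall

152


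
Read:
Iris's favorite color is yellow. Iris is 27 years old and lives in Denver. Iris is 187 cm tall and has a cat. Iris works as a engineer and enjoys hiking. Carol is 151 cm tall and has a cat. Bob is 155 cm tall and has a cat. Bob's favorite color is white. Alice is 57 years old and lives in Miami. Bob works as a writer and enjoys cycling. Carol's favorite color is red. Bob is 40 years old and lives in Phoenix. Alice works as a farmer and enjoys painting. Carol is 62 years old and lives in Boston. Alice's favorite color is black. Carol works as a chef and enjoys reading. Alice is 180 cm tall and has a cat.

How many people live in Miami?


Count in Miami: 1

1


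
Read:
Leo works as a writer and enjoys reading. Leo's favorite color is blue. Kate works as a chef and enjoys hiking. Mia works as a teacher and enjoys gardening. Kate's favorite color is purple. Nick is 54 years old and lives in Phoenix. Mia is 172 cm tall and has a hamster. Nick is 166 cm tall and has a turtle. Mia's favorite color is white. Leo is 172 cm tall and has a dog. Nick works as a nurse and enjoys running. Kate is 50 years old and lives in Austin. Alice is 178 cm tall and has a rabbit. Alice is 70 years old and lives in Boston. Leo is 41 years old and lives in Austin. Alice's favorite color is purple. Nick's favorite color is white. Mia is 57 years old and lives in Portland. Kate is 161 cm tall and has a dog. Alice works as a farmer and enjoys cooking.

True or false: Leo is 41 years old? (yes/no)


Leo is actually 41. yes

yes


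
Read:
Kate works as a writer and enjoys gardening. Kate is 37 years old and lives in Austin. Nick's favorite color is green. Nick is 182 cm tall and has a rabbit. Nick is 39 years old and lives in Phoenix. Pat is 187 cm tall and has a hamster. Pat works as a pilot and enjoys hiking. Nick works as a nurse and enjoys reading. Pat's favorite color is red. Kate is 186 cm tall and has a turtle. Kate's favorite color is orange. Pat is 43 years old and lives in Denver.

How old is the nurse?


The nurse is Nick, age 39

39


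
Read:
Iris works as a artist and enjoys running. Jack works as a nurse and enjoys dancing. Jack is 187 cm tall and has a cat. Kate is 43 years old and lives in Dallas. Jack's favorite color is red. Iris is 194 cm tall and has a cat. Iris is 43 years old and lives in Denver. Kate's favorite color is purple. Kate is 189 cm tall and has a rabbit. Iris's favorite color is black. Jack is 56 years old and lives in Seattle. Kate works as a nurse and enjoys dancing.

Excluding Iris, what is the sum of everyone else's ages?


Sum (excluding Iris): 99

99


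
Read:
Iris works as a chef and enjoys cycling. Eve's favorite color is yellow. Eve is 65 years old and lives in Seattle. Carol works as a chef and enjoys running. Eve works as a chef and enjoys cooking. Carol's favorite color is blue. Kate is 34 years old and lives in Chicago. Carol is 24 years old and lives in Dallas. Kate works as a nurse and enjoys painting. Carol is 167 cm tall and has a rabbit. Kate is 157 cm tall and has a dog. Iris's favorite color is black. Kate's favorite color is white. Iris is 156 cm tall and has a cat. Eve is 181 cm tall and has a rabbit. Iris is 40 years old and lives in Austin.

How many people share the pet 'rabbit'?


Count: 2

2


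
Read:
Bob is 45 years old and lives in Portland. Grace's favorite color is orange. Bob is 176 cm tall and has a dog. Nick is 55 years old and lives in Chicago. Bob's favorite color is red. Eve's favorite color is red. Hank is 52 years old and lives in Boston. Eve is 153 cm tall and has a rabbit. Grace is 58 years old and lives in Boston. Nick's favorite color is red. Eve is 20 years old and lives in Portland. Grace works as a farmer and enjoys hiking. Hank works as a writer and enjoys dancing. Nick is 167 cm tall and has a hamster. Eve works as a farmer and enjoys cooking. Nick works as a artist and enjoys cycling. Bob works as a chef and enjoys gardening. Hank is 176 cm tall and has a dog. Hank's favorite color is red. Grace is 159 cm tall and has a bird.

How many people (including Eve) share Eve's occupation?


Eve is a farmer. Count = 2

2


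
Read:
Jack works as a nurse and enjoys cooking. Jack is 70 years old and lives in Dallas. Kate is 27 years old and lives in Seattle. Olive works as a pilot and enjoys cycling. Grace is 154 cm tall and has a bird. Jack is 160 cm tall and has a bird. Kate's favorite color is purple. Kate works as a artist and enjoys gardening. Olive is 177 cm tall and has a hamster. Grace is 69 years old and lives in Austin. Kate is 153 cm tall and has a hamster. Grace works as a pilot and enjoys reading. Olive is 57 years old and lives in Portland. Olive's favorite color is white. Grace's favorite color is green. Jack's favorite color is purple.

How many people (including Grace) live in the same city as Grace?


Grace lives in Austin. Count = 1

1


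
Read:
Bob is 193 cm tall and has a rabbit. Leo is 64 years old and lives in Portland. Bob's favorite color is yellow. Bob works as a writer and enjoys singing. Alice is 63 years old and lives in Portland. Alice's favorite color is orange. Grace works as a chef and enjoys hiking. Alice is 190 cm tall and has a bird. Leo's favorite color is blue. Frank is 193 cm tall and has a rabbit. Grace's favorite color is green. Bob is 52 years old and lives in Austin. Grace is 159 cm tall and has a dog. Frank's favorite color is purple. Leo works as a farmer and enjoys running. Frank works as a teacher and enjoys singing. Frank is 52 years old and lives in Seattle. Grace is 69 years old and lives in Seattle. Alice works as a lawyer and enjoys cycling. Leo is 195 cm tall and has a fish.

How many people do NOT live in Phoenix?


Not in Phoenix: 5

5


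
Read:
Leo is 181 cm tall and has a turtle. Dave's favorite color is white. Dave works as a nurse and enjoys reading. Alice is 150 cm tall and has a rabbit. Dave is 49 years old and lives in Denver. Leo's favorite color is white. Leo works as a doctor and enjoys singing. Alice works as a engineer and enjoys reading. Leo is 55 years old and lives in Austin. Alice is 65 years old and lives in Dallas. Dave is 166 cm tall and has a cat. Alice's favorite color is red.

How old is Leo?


Leo is 55 years old

55


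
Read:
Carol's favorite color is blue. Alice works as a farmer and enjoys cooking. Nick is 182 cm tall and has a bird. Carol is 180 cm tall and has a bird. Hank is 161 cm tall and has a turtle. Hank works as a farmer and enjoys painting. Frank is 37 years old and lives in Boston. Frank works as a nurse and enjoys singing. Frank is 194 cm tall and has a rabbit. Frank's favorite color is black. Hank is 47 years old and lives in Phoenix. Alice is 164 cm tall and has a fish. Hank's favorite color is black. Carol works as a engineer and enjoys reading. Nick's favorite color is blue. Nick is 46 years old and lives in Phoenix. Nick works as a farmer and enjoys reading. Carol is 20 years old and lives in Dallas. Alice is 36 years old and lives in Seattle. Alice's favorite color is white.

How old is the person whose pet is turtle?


Person with pet=turtle is Hank, age 47

47


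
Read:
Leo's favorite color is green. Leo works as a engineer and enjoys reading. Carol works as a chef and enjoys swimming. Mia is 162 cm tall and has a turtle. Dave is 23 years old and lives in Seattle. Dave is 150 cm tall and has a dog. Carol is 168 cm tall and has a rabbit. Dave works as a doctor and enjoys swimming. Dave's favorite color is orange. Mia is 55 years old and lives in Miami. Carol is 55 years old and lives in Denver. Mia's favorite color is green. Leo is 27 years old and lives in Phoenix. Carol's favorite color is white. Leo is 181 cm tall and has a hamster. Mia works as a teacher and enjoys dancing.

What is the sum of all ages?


55+23+27+55 = 160

160


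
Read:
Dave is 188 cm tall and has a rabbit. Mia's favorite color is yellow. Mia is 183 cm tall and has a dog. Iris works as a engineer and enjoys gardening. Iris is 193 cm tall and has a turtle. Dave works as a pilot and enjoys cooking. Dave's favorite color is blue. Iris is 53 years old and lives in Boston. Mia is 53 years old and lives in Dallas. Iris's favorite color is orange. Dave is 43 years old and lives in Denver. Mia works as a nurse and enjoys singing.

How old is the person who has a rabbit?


Person with rabbit is Dave, age 43

43


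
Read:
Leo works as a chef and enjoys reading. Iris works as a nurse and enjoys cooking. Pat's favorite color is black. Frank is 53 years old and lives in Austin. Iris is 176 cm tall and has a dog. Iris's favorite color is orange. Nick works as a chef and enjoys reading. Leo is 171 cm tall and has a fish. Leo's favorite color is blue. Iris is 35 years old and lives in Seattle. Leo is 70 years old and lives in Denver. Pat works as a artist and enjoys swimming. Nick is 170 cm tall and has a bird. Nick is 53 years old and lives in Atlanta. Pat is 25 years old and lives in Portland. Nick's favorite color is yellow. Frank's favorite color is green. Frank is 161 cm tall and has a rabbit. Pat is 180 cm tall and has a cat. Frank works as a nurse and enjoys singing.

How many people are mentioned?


People: Pat, Nick, Frank, Iris, Leo. Count = 5

5


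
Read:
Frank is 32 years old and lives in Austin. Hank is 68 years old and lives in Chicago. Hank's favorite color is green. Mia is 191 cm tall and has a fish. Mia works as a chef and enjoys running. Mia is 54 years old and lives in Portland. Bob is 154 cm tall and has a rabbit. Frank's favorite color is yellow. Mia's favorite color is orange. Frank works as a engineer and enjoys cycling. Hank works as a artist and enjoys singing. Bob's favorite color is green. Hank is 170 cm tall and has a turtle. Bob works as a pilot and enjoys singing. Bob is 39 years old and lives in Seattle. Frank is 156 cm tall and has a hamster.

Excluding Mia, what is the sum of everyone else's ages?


Sum (excluding Mia): 139

139


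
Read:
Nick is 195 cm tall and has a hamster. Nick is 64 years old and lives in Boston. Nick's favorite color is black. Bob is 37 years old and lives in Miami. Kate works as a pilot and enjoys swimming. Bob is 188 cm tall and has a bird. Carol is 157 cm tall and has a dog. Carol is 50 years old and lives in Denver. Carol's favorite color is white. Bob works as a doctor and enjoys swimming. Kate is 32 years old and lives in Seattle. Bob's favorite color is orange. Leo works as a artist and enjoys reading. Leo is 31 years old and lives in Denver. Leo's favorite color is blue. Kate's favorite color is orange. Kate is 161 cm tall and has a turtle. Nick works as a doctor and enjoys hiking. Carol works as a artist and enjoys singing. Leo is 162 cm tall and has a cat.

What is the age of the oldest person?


Oldest: Nick at 64

64


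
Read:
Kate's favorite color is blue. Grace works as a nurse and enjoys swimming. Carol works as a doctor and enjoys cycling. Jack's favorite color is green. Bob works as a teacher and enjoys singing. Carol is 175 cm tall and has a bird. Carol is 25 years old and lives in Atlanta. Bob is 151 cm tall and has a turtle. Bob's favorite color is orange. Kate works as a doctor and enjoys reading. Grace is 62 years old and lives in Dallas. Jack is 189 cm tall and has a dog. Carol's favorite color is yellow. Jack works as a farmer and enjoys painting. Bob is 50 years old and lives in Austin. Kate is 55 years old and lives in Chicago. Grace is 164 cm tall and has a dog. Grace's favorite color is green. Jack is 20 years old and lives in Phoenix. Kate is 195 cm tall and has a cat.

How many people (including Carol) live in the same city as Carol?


Carol lives in Atlanta. Count = 1

1


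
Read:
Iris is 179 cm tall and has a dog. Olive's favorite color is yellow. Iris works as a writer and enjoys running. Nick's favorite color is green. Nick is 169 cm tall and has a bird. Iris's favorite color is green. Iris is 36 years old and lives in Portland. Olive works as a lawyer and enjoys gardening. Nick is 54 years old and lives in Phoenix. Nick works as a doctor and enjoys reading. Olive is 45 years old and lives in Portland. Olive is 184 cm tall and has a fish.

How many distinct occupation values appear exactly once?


Unique occupation values: 3

3


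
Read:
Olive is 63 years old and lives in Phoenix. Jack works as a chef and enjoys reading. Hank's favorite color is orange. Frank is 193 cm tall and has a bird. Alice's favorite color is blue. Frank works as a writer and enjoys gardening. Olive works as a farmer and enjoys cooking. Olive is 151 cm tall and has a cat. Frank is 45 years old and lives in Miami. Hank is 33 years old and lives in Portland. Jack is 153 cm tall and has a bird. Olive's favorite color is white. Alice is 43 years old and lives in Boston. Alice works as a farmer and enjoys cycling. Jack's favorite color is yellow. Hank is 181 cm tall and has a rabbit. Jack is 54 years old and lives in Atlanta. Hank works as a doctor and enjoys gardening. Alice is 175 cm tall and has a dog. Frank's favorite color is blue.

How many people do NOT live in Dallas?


Not in Dallas: 5

5


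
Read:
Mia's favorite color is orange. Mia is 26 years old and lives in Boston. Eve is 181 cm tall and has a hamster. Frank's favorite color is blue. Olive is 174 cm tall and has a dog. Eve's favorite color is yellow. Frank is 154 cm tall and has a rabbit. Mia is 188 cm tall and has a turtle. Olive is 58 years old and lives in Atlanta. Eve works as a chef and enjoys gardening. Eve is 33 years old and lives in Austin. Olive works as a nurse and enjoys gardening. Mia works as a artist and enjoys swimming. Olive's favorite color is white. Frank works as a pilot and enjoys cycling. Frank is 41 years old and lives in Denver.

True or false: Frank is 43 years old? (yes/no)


Frank is actually 41. no

no


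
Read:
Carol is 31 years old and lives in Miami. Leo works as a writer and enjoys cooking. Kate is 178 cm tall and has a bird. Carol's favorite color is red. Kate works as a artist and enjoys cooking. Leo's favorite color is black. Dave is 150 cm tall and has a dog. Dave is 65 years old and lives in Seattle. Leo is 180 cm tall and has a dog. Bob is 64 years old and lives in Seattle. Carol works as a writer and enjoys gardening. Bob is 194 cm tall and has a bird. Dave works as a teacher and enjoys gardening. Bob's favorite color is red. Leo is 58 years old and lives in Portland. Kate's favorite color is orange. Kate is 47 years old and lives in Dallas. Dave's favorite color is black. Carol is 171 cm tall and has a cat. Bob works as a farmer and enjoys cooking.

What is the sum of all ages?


31+65+64+58+47 = 265

265


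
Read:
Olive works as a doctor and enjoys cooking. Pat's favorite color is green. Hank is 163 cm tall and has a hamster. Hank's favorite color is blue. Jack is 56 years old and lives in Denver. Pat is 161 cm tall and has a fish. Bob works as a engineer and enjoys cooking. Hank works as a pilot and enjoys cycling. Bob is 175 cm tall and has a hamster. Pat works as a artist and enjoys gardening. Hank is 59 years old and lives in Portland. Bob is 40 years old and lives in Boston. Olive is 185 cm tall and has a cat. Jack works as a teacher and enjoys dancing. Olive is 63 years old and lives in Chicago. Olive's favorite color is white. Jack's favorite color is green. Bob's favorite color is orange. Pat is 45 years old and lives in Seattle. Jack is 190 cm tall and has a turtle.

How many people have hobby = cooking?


Count: 2

2


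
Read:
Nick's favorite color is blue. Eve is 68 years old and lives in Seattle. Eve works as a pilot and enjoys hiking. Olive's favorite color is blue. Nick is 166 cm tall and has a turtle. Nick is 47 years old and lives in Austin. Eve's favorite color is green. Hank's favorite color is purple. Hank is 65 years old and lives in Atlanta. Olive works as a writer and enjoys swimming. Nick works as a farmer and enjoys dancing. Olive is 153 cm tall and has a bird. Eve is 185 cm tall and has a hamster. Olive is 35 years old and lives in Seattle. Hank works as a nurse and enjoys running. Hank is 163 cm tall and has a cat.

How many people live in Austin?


Count in Austin: 1

1
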